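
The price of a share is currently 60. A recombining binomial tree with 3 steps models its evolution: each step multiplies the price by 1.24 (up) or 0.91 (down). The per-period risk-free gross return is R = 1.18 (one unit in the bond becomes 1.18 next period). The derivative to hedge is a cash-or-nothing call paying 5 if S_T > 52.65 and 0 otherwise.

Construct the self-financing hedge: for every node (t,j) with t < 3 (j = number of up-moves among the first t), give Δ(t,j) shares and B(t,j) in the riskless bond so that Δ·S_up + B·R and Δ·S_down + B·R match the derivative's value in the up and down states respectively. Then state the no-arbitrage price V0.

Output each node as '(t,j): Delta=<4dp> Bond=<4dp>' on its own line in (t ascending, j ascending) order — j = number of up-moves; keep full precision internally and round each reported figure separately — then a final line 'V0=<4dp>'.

Risk-neutral probability p* = (R−d)/(u−d) = (1.18−0.91)/(1.24−0.91) = 0.8182.
Terminal payoffs: V(3,0)=0.0000, V(3,1)=5.0000, V(3,2)=5.0000, V(3,3)=5.0000
  t=2,j=0: stock 49.6860 → up 61.6106 (V=5.0000), down 45.2143 (V=0.0000). Price 3.4669; hedge Δ=0.3049, bond B=-11.6846.
  t=2,j=1: stock 67.7040 → up 83.9530 (V=5.0000), down 61.6106 (V=5.0000). Price 4.2373; hedge Δ=0.0000, bond B=4.2373.
  t=2,j=2: stock 92.2560 → up 114.3974 (V=5.0000), down 83.9530 (V=5.0000). Price 4.2373; hedge Δ=0.0000, bond B=4.2373.
  t=1,j=0: stock 54.6000 → up 67.7040 (V=4.2373), down 49.6860 (V=3.4669). Price 3.4722; hedge Δ=0.0428, bond B=1.1376.
  t=1,j=1: stock 74.4000 → up 92.2560 (V=4.2373), down 67.7040 (V=4.2373). Price 3.5909; hedge Δ=0.0000, bond B=3.5909.
  t=0,j=0: stock 60.0000 → up 74.4000 (V=3.5909), down 54.6000 (V=3.4722). Price 3.0249; hedge Δ=0.0060, bond B=2.6651.
Each (Δ,B) replicates both successor values, so the strategy is self-financing and V0 is arbitrage-free.

(0,0): Delta=0.0060 Bond=2.6651
(1,0): Delta=0.0428 Bond=1.1376
(1,1): Delta=0.0000 Bond=3.5909
(2,0): Delta=0.3049 Bond=-11.6846
(2,1): Delta=0.0000 Bond=4.2373
(2,2): Delta=0.0000 Bond=4.2373
V0=3.0249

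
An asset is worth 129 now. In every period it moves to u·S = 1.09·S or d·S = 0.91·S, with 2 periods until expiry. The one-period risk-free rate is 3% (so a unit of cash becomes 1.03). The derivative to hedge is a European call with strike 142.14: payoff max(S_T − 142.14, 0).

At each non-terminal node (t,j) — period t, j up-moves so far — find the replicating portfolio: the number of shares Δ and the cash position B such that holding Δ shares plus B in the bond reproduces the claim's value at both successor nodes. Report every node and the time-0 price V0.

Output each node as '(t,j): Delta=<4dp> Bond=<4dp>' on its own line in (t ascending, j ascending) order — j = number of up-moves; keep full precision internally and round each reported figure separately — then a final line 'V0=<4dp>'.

Risk-neutral probability p* = (R−d)/(u−d) = (1.03−0.91)/(1.09−0.91) = 0.6667.
At expiry t=2: V(2,0)=0.0000, V(2,1)=0.0000, V(2,2)=11.1249
Node (1,0) S=117.3900: V=(p*·0.0000+(1−p*)·0.0000)/1.03=0.0000; Δ=(0.0000−0.0000)/(127.9551−106.8249)=0.0000; B=V−Δ·S=0.0000
Node (1,1) S=140.6100: V=(p*·11.1249+(1−p*)·0.0000)/1.03=7.2006; Δ=(11.1249−0.0000)/(153.2649−127.9551)=0.4395; B=V−Δ·S=-54.6044
Node (0,0) S=129.0000: V=(p*·7.2006+(1−p*)·0.0000)/1.03=4.6606; Δ=(7.2006−0.0000)/(140.6100−117.3900)=0.3101; B=V−Δ·S=-35.3427
Root portfolio cost Δ·129+B reproduces V0=4.6606.

(0,0): Delta=0.3101 Bond=-35.3427
(1,0): Delta=0.0000 Bond=0.0000
(1,1): Delta=0.4395 Bond=-54.6044
V0=4.6606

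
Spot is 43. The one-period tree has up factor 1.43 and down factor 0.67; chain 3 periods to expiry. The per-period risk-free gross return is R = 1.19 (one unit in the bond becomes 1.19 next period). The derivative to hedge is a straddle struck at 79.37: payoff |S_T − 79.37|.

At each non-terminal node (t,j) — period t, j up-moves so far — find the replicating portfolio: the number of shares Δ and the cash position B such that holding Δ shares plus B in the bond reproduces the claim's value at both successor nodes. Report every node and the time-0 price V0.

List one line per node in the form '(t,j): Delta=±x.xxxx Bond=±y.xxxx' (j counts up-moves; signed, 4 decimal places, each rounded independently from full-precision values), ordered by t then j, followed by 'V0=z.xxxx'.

(0,0): Delta=-0.0618 Bond=24.3864
(1,0): Delta=-1.0000 Bond=56.0483
(1,1): Delta=0.1410 Bond=16.5451
(2,0): Delta=-1.0000 Bond=66.6975
(2,1): Delta=-1.0000 Bond=66.6975
(2,2): Delta=0.3878 Bond=-2.0077
V0=21.7274

No-arbitrage ⇒ martingale measure with p* = (R−d)/(u−d) = 0.6842.
Payoff layer (t=3): V(3,0)=66.4372, V(3,1)=51.7671, V(3,2)=20.4564, V(3,3)=46.3709
(2,0): S=19.3027. Δ = (V_up−V_dn)/(S_up−S_dn) = (51.7671−66.4372)/(27.6029−12.9328) = -1.0000. V = [p*·51.7671 + (1−p*)·66.4372]/1.19 = 47.3948. B = V − Δ·S = 66.6975.
(2,1): S=41.1983. Δ = (V_up−V_dn)/(S_up−S_dn) = (20.4564−51.7671)/(58.9136−27.6029) = -1.0000. V = [p*·20.4564 + (1−p*)·51.7671]/1.19 = 25.4992. B = V − Δ·S = 66.6975.
(2,2): S=87.9307. Δ = (V_up−V_dn)/(S_up−S_dn) = (46.3709−20.4564)/(125.7409−58.9136) = 0.3878. V = [p*·46.3709 + (1−p*)·20.4564]/1.19 = 32.0902. B = V − Δ·S = -2.0077.
(1,0): S=28.8100. Δ = (V_up−V_dn)/(S_up−S_dn) = (25.4992−47.3948)/(41.1983−19.3027) = -1.0000. V = [p*·25.4992 + (1−p*)·47.3948]/1.19 = 27.2383. B = V − Δ·S = 56.0483.
(1,1): S=61.4900. Δ = (V_up−V_dn)/(S_up−S_dn) = (32.0902−25.4992)/(87.9307−41.1983) = 0.1410. V = [p*·32.0902 + (1−p*)·25.4992]/1.19 = 25.2175. B = V − Δ·S = 16.5451.
(0,0): S=43.0000. Δ = (V_up−V_dn)/(S_up−S_dn) = (25.2175−27.2383)/(61.4900−28.8100) = -0.0618. V = [p*·25.2175 + (1−p*)·27.2383]/1.19 = 21.7274. B = V − Δ·S = 24.3864.
Root portfolio cost Δ·43+B reproduces V0=21.7274.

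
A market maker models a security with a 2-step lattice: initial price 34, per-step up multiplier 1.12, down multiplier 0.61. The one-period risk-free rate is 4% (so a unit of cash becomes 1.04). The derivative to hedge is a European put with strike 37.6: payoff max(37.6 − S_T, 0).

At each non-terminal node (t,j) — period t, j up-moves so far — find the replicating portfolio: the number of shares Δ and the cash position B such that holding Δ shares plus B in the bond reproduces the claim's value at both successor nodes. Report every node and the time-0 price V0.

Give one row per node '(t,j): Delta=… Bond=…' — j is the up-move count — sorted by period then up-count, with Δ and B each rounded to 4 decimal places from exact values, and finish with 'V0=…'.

Risk-neutral probability p* = (R−d)/(u−d) = (1.04−0.61)/(1.12−0.61) = 0.8431.
Terminal payoffs: V(2,0)=24.9486, V(2,1)=14.3712, V(2,2)=0.0000
Node (1,0) S=20.7400: V=(p*·14.3712+(1−p*)·24.9486)/1.04=15.4138; Δ=(14.3712−24.9486)/(23.2288−12.6514)=-1.0000; B=V−Δ·S=36.1538
Node (1,1) S=38.0800: V=(p*·0.0000+(1−p*)·14.3712)/1.04=2.1676; Δ=(0.0000−14.3712)/(42.6496−23.2288)=-0.7400; B=V−Δ·S=30.3464
Node (0,0) S=34.0000: V=(p*·2.1676+(1−p*)·15.4138)/1.04=4.0822; Δ=(2.1676−15.4138)/(38.0800−20.7400)=-0.7639; B=V−Δ·S=30.0552
Each (Δ,B) replicates both successor values, so the strategy is self-financing and V0 is arbitrage-free.

(0,0): Delta=-0.7639 Bond=30.0552
(1,0): Delta=-1.0000 Bond=36.1538
(1,1): Delta=-0.7400 Bond=30.3464
V0=4.0822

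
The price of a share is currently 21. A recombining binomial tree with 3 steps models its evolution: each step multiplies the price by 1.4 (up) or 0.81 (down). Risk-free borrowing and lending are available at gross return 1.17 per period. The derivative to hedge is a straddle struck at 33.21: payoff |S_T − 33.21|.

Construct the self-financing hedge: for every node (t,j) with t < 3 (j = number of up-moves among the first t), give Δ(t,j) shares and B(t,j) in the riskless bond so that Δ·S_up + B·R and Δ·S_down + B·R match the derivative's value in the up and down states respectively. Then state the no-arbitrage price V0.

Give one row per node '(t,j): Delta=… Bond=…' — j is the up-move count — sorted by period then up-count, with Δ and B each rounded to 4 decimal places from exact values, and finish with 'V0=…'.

(0,0): Delta=0.0734 Bond=5.1898
(1,0): Delta=-0.9865 Bond=24.1017
(1,1): Delta=0.4652 Bond=-5.4468
(2,0): Delta=-1.0000 Bond=28.3846
(2,1): Delta=-0.9816 Bond=28.0805
(2,2): Delta=1.0000 Bond=-28.3846
V0=6.7315

Risk-neutral probability p* = (R−d)/(u−d) = (1.17−0.81)/(1.4−0.81) = 0.6102.
Terminal payoffs: V(3,0)=22.0497, V(3,1)=13.9207, V(3,2)=0.1296, V(3,3)=24.4140
Node (2,0) S=13.7781: V=(p*·13.9207+(1−p*)·22.0497)/1.17=14.6065; Δ=(13.9207−22.0497)/(19.2893−11.1603)=-1.0000; B=V−Δ·S=28.3846
Node (2,1) S=23.8140: V=(p*·0.1296+(1−p*)·13.9207)/1.17=4.7058; Δ=(0.1296−13.9207)/(33.3396−19.2893)=-0.9816; B=V−Δ·S=28.0805
Node (2,2) S=41.1600: V=(p*·24.4140+(1−p*)·0.1296)/1.17=12.7754; Δ=(24.4140−0.1296)/(57.6240−33.3396)=1.0000; B=V−Δ·S=-28.3846
Node (1,0) S=17.0100: V=(p*·4.7058+(1−p*)·14.6065)/1.17=7.3209; Δ=(4.7058−14.6065)/(23.8140−13.7781)=-0.9865; B=V−Δ·S=24.1017
Node (1,1) S=29.4000: V=(p*·12.7754+(1−p*)·4.7058)/1.17=8.2304; Δ=(12.7754−4.7058)/(41.1600−23.8140)=0.4652; B=V−Δ·S=-5.4468
Node (0,0) S=21.0000: V=(p*·8.2304+(1−p*)·7.3209)/1.17=6.7315; Δ=(8.2304−7.3209)/(29.4000−17.0100)=0.0734; B=V−Δ·S=5.1898
Check: Δ(0,0)·S0 + B(0,0) = 6.7315 = V0.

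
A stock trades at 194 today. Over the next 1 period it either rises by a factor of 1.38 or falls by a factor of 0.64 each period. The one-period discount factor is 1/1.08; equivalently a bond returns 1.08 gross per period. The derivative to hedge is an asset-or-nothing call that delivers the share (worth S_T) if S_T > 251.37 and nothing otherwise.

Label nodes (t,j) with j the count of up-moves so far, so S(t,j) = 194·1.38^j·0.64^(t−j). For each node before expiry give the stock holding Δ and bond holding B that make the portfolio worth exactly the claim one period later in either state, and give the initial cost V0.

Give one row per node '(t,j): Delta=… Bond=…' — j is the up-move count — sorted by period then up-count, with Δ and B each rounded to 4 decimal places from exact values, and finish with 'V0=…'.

(0,0): Delta=1.8649 Bond=-214.3904
V0=147.3934

Risk-neutral probability p* = (R−d)/(u−d) = (1.08−0.64)/(1.38−0.64) = 0.5946.
Terminal payoffs: V(1,0)=0.0000, V(1,1)=267.7200
(0,0): S=194.0000. Δ = (V_up−V_dn)/(S_up−S_dn) = (267.7200−0.0000)/(267.7200−124.1600) = 1.8649. V = [p*·267.7200 + (1−p*)·0.0000]/1.08 = 147.3934. B = V − Δ·S = -214.3904.
Each (Δ,B) replicates both successor values, so the strategy is self-financing and V0 is arbitrage-free.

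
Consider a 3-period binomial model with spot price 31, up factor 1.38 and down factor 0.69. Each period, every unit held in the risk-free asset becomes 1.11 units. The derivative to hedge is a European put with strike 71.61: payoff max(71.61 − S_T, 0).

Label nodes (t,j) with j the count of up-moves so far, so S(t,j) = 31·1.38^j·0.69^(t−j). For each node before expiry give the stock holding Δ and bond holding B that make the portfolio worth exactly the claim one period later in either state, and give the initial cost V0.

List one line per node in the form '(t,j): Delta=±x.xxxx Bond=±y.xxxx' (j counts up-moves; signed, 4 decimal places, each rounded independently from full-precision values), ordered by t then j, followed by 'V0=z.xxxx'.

Risk-neutral probability p* = (R−d)/(u−d) = (1.11−0.69)/(1.38−0.69) = 0.6087.
Terminal values V(3,·): V(3,0)=61.4262, V(3,1)=51.2424, V(3,2)=30.8749, V(3,3)=0.0000
(2,0): S=14.7591. Δ = (V_up−V_dn)/(S_up−S_dn) = (51.2424−61.4262)/(20.3676−10.1838) = -1.0000. V = [p*·51.2424 + (1−p*)·61.4262]/1.11 = 49.7544. B = V − Δ·S = 64.5135.
(2,1): S=29.5182. Δ = (V_up−V_dn)/(S_up−S_dn) = (30.8749−51.2424)/(40.7351−20.3676) = -1.0000. V = [p*·30.8749 + (1−p*)·51.2424]/1.11 = 34.9953. B = V − Δ·S = 64.5135.
(2,2): S=59.0364. Δ = (V_up−V_dn)/(S_up−S_dn) = (0.0000−30.8749)/(81.4702−40.7351) = -0.7579. V = [p*·0.0000 + (1−p*)·30.8749]/1.11 = 10.8842. B = V − Δ·S = 55.6304.
(1,0): S=21.3900. Δ = (V_up−V_dn)/(S_up−S_dn) = (34.9953−49.7544)/(29.5182−14.7591) = -1.0000. V = [p*·34.9953 + (1−p*)·49.7544]/1.11 = 36.7303. B = V − Δ·S = 58.1203.
(1,1): S=42.7800. Δ = (V_up−V_dn)/(S_up−S_dn) = (10.8842−34.9953)/(59.0364−29.5182) = -0.8168. V = [p*·10.8842 + (1−p*)·34.9953]/1.11 = 18.3054. B = V − Δ·S = 53.2490.
(0,0): S=31.0000. Δ = (V_up−V_dn)/(S_up−S_dn) = (18.3054−36.7303)/(42.7800−21.3900) = -0.8614. V = [p*·18.3054 + (1−p*)·36.7303]/1.11 = 22.9866. B = V − Δ·S = 49.6893.
Each (Δ,B) replicates both successor values, so the strategy is self-financing and V0 is arbitrage-free.

(0,0): Delta=-0.8614 Bond=49.6893
(1,0): Delta=-1.0000 Bond=58.1203
(1,1): Delta=-0.8168 Bond=53.2490
(2,0): Delta=-1.0000 Bond=64.5135
(2,1): Delta=-1.0000 Bond=64.5135
(2,2): Delta=-0.7579 Bond=55.6304
V0=22.9866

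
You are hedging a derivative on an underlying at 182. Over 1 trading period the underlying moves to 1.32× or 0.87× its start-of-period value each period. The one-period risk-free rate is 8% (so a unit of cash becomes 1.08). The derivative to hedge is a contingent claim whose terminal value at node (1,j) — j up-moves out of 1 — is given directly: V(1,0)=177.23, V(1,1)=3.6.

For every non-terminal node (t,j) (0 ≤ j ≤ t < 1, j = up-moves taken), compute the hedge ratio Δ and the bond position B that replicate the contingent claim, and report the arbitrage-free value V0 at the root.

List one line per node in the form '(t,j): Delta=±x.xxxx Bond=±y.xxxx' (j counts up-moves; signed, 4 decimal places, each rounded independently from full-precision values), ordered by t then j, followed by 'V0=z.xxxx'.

Since d<R<u, set p* = (R−d)/(u−d) = 0.4667; price each node as the discounted p*-expectation of its children.
Payoff layer (t=1): V(1,0)=177.2300, V(1,1)=3.6000
Node (0,0) S=182.0000: V=(p*·3.6000+(1−p*)·177.2300)/1.08=89.0765; Δ=(3.6000−177.2300)/(240.2400−158.3400)=-2.1200; B=V−Δ·S=474.9210
Self-financing check: at every node Δ·S+B equals the discounted successor values.

(0,0): Delta=-2.1200 Bond=474.9210
V0=89.0765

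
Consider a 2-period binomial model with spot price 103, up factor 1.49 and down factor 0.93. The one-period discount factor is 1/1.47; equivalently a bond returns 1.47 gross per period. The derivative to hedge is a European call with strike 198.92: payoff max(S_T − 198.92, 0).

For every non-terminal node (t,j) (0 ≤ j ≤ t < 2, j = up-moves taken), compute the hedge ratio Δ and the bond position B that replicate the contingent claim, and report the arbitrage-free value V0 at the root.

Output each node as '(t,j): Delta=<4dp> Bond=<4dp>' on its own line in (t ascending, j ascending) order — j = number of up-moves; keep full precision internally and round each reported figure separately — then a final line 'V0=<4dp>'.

(0,0): Delta=0.3383 Bond=-22.0474
(1,0): Delta=0.0000 Bond=0.0000
(1,1): Delta=0.3462 Bond=-33.6100
V0=12.8017

The replicating-portfolio and risk-neutral prices coincide; use p* = (1.47−0.93)/(1.49−0.93) = 0.9643 for the latter.
Terminal payoffs: V(2,0)=0.0000, V(2,1)=0.0000, V(2,2)=29.7503
  t=1,j=0: stock 95.7900 → up 142.7271 (V=0.0000), down 89.0847 (V=0.0000). Price 0.0000; hedge Δ=0.0000, bond B=0.0000.
  t=1,j=1: stock 153.4700 → up 228.6703 (V=29.7503), down 142.7271 (V=0.0000). Price 19.5155; hedge Δ=0.3462, bond B=-33.6100.
  t=0,j=0: stock 103.0000 → up 153.4700 (V=19.5155), down 95.7900 (V=0.0000). Price 12.8017; hedge Δ=0.3383, bond B=-22.0474.
Each (Δ,B) replicates both successor values, so the strategy is self-financing and V0 is arbitrage-free.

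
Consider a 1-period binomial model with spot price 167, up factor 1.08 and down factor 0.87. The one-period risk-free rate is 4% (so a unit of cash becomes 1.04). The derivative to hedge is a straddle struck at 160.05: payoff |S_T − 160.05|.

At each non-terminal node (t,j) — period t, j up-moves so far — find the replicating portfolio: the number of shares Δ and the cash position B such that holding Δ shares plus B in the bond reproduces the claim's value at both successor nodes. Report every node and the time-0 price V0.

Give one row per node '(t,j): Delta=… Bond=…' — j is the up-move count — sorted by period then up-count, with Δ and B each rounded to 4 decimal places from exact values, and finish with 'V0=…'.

No-arbitrage ⇒ martingale measure with p* = (R−d)/(u−d) = 0.8095.
Terminal values V(1,·): V(1,0)=14.7600, V(1,1)=20.3100
  t=0,j=0: stock 167.0000 → up 180.3600 (V=20.3100), down 145.2900 (V=14.7600). Price 18.5124; hedge Δ=0.1583, bond B=-7.9162.
Root portfolio cost Δ·167+B reproduces V0=18.5124.

(0,0): Delta=0.1583 Bond=-7.9162
V0=18.5124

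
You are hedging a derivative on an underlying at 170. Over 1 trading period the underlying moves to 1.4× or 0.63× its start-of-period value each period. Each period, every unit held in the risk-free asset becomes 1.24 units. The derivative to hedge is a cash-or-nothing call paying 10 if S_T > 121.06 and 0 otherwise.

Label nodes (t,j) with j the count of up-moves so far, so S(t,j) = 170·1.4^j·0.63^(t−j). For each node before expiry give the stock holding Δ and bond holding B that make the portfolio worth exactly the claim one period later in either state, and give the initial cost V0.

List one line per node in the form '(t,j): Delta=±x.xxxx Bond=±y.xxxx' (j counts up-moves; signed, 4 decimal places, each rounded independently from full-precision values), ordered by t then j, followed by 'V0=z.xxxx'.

Risk-neutral probability p* = (R−d)/(u−d) = (1.24−0.63)/(1.4−0.63) = 0.7922.
Terminal values V(1,·): V(1,0)=0.0000, V(1,1)=10.0000
Node (0,0) S=170.0000: V=(p*·10.0000+(1−p*)·0.0000)/1.24=6.3888; Δ=(10.0000−0.0000)/(238.0000−107.1000)=0.0764; B=V−Δ·S=-6.5982
Each (Δ,B) replicates both successor values, so the strategy is self-financing and V0 is arbitrage-free.

(0,0): Delta=0.0764 Bond=-6.5982
V0=6.3888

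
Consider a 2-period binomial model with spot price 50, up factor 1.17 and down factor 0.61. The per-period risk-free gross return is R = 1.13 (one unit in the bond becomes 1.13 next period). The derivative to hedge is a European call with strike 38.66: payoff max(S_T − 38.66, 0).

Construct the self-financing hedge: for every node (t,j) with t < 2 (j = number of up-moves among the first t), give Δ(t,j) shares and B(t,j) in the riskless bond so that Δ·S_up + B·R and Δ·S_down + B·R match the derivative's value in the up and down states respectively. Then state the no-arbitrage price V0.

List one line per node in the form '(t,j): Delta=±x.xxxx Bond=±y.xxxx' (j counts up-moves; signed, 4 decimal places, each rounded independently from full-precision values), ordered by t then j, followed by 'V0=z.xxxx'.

(0,0): Delta=0.8741 Bond=-23.5938
(1,0): Delta=0.0000 Bond=0.0000
(1,1): Delta=0.9092 Bond=-28.7118
V0=20.1127

The replicating-portfolio and risk-neutral prices coincide; use p* = (1.13−0.61)/(1.17−0.61) = 0.9286 for the latter.
At expiry t=2: V(2,0)=0.0000, V(2,1)=0.0000, V(2,2)=29.7850
  t=1,j=0: stock 30.5000 → up 35.6850 (V=0.0000), down 18.6050 (V=0.0000). Price 0.0000; hedge Δ=0.0000, bond B=0.0000.
  t=1,j=1: stock 58.5000 → up 68.4450 (V=29.7850), down 35.6850 (V=0.0000). Price 24.4757; hedge Δ=0.9092, bond B=-28.7118.
  t=0,j=0: stock 50.0000 → up 58.5000 (V=24.4757), down 30.5000 (V=0.0000). Price 20.1127; hedge Δ=0.8741, bond B=-23.5938.
Check: Δ(0,0)·S0 + B(0,0) = 20.1127 = V0.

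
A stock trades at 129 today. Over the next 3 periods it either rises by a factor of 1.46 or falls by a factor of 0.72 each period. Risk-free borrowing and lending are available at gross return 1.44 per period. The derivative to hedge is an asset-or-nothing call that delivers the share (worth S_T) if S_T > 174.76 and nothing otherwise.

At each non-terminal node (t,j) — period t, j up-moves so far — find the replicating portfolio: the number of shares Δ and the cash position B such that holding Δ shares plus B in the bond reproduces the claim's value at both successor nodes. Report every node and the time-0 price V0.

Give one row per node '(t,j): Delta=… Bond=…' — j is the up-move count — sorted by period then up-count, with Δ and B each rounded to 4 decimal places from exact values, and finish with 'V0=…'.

Under the risk-neutral measure, an up-move has probability p* = (R−d)/(u−d) = 0.9730 and values discount at R = 1.44.
Terminal payoffs: V(3,0)=0.0000, V(3,1)=0.0000, V(3,2)=197.9830, V(3,3)=401.4655
(2,0): S=66.8736. Δ = (V_up−V_dn)/(S_up−S_dn) = (0.0000−0.0000)/(97.6355−48.1490) = 0.0000. V = [p*·0.0000 + (1−p*)·0.0000]/1.44 = 0.0000. B = V − Δ·S = 0.0000.
(2,1): S=135.6048. Δ = (V_up−V_dn)/(S_up−S_dn) = (197.9830−0.0000)/(197.9830−97.6355) = 1.9730. V = [p*·197.9830 + (1−p*)·0.0000]/1.44 = 133.7723. B = V − Δ·S = -133.7723.
(2,2): S=274.9764. Δ = (V_up−V_dn)/(S_up−S_dn) = (401.4655−197.9830)/(401.4655−197.9830) = 1.0000. V = [p*·401.4655 + (1−p*)·197.9830]/1.44 = 274.9764. B = V − Δ·S = 0.0000.
(1,0): S=92.8800. Δ = (V_up−V_dn)/(S_up−S_dn) = (133.7723−0.0000)/(135.6048−66.8736) = 1.9463. V = [p*·133.7723 + (1−p*)·0.0000]/1.44 = 90.3867. B = V − Δ·S = -90.3867.
(1,1): S=188.3400. Δ = (V_up−V_dn)/(S_up−S_dn) = (274.9764−133.7723)/(274.9764−135.6048) = 1.0131. V = [p*·274.9764 + (1−p*)·133.7723]/1.44 = 188.3056. B = V − Δ·S = -2.5107.
(0,0): S=129.0000. Δ = (V_up−V_dn)/(S_up−S_dn) = (188.3056−90.3867)/(188.3400−92.8800) = 1.0258. V = [p*·188.3056 + (1−p*)·90.3867]/1.44 = 128.9300. B = V − Δ·S = -3.3929.
Check: Δ(0,0)·S0 + B(0,0) = 128.9300 = V0.

(0,0): Delta=1.0258 Bond=-3.3929
(1,0): Delta=1.9463 Bond=-90.3867
(1,1): Delta=1.0131 Bond=-2.5107
(2,0): Delta=0.0000 Bond=0.0000
(2,1): Delta=1.9730 Bond=-133.7723
(2,2): Delta=1.0000 Bond=0.0000
V0=128.9300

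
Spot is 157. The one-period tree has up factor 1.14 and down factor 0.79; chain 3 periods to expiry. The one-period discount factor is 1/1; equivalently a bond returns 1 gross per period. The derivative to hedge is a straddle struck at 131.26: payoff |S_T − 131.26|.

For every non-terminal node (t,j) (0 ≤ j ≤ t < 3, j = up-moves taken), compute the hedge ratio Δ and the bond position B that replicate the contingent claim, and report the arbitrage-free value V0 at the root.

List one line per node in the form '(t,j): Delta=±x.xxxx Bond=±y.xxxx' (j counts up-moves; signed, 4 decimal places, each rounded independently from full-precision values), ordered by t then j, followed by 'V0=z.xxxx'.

(0,0): Delta=0.4586 Bond=-28.0999
(1,0): Delta=-0.1727 Bond=50.1941
(1,1): Delta=0.7502 Bond=-80.2959
(2,0): Delta=-1.0000 Bond=131.2600
(2,1): Delta=0.2096 Bond=-3.8498
(2,2): Delta=1.0000 Bond=-131.2600
V0=43.8989

Risk-neutral probability p* = (R−d)/(u−d) = (1−0.79)/(1.14−0.79) = 0.6000.
Payoff layer (t=3): V(3,0)=53.8529, V(3,1)=19.5586, V(3,2)=29.9294, V(3,3)=101.3424
Node (2,0) S=97.9837: V=(p*·19.5586+(1−p*)·53.8529)/1=33.2763; Δ=(19.5586−53.8529)/(111.7014−77.4071)=-1.0000; B=V−Δ·S=131.2600
Node (2,1) S=141.3942: V=(p*·29.9294+(1−p*)·19.5586)/1=25.7811; Δ=(29.9294−19.5586)/(161.1894−111.7014)=0.2096; B=V−Δ·S=-3.8498
Node (2,2) S=204.0372: V=(p*·101.3424+(1−p*)·29.9294)/1=72.7772; Δ=(101.3424−29.9294)/(232.6024−161.1894)=1.0000; B=V−Δ·S=-131.2600
Node (1,0) S=124.0300: V=(p*·25.7811+(1−p*)·33.2763)/1=28.7792; Δ=(25.7811−33.2763)/(141.3942−97.9837)=-0.1727; B=V−Δ·S=50.1941
Node (1,1) S=178.9800: V=(p*·72.7772+(1−p*)·25.7811)/1=53.9787; Δ=(72.7772−25.7811)/(204.0372−141.3942)=0.7502; B=V−Δ·S=-80.2959
Node (0,0) S=157.0000: V=(p*·53.9787+(1−p*)·28.7792)/1=43.8989; Δ=(53.9787−28.7792)/(178.9800−124.0300)=0.4586; B=V−Δ·S=-28.0999
Self-financing check: at every node Δ·S+B equals the discounted successor values.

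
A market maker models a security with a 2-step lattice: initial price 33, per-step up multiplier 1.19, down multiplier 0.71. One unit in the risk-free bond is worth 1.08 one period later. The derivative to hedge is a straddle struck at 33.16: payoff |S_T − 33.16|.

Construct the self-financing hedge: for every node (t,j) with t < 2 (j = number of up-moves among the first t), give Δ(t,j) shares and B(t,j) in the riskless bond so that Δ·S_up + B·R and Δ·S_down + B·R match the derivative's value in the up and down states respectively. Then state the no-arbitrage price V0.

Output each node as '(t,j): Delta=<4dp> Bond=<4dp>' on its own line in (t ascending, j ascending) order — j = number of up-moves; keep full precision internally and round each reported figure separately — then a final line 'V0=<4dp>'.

(0,0): Delta=0.2230 Bond=1.8966
(1,0): Delta=-1.0000 Bond=30.7037
(1,1): Delta=0.4400 Bond=-6.4708
V0=9.2563

The replicating-portfolio and risk-neutral prices coincide; use p* = (1.08−0.71)/(1.19−0.71) = 0.7708 for the latter.
Payoff layer (t=2): V(2,0)=16.5247, V(2,1)=5.2783, V(2,2)=13.5713
  t=1,j=0: stock 23.4300 → up 27.8817 (V=5.2783), down 16.6353 (V=16.5247). Price 7.2737; hedge Δ=-1.0000, bond B=30.7037.
  t=1,j=1: stock 39.2700 → up 46.7313 (V=13.5713), down 27.8817 (V=5.2783). Price 10.8063; hedge Δ=0.4400, bond B=-6.4708.
  t=0,j=0: stock 33.0000 → up 39.2700 (V=10.8063), down 23.4300 (V=7.2737). Price 9.2563; hedge Δ=0.2230, bond B=1.8966.
Root portfolio cost Δ·33+B reproduces V0=9.2563.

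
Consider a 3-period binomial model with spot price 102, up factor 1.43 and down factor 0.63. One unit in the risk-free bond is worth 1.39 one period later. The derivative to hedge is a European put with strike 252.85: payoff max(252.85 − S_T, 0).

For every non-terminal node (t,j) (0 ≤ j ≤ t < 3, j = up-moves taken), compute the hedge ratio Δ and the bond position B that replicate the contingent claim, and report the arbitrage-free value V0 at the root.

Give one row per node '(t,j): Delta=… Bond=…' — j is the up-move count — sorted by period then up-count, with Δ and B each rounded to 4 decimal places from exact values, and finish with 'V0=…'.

(0,0): Delta=-0.7400 Bond=82.1300
(1,0): Delta=-1.0000 Bond=130.8680
(1,1): Delta=-0.7340 Bond=113.2813
(2,0): Delta=-1.0000 Bond=181.9065
(2,1): Delta=-1.0000 Bond=181.9065
(2,2): Delta=-0.7278 Bond=156.1744
V0=6.6495

Since d<R<u, set p* = (R−d)/(u−d) = 0.9500; price each node as the discounted p*-expectation of its children.
Payoff layer (t=3): V(3,0)=227.3452, V(3,1)=194.9582, V(3,2)=121.4447, V(3,3)=0.0000
(2,0): S=40.4838. Δ = (V_up−V_dn)/(S_up−S_dn) = (194.9582−227.3452)/(57.8918−25.5048) = -1.0000. V = [p*·194.9582 + (1−p*)·227.3452]/1.39 = 141.4227. B = V − Δ·S = 181.9065.
(2,1): S=91.8918. Δ = (V_up−V_dn)/(S_up−S_dn) = (121.4447−194.9582)/(131.4053−57.8918) = -1.0000. V = [p*·121.4447 + (1−p*)·194.9582]/1.39 = 90.0147. B = V − Δ·S = 181.9065.
(2,2): S=208.5798. Δ = (V_up−V_dn)/(S_up−S_dn) = (0.0000−121.4447)/(298.2691−131.4053) = -0.7278. V = [p*·0.0000 + (1−p*)·121.4447]/1.39 = 4.3685. B = V − Δ·S = 156.1744.
(1,0): S=64.2600. Δ = (V_up−V_dn)/(S_up−S_dn) = (90.0147−141.4227)/(91.8918−40.4838) = -1.0000. V = [p*·90.0147 + (1−p*)·141.4227]/1.39 = 66.6080. B = V − Δ·S = 130.8680.
(1,1): S=145.8600. Δ = (V_up−V_dn)/(S_up−S_dn) = (4.3685−90.0147)/(208.5798−91.8918) = -0.7340. V = [p*·4.3685 + (1−p*)·90.0147]/1.39 = 6.2236. B = V − Δ·S = 113.2813.
(0,0): S=102.0000. Δ = (V_up−V_dn)/(S_up−S_dn) = (6.2236−66.6080)/(145.8600−64.2600) = -0.7400. V = [p*·6.2236 + (1−p*)·66.6080]/1.39 = 6.6495. B = V − Δ·S = 82.1300.
Each (Δ,B) replicates both successor values, so the strategy is self-financing and V0 is arbitrage-free.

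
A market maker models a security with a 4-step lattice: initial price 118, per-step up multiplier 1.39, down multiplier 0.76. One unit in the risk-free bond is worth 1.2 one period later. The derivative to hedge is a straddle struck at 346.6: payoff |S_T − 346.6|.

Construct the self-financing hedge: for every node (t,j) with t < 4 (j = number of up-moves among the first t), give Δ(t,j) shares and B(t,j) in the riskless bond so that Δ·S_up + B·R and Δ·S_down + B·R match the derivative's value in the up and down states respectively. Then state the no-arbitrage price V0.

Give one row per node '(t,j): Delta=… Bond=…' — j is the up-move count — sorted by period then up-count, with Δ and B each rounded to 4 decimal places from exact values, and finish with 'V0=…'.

The replicating-portfolio and risk-neutral prices coincide; use p* = (1.2−0.76)/(1.39−0.76) = 0.6984 for the latter.
Terminal payoffs: V(4,0)=307.2326, V(4,1)=274.5992, V(4,2)=214.9142, V(4,3)=105.7537, V(4,4)=93.8952
Node (3,0) S=51.7992: V=(p*·274.5992+(1−p*)·307.2326)/1.2=237.0342; Δ=(274.5992−307.2326)/(72.0008−39.3674)=-1.0000; B=V−Δ·S=288.8333
Node (3,1) S=94.7380: V=(p*·214.9142+(1−p*)·274.5992)/1.2=194.0954; Δ=(214.9142−274.5992)/(131.6858−72.0008)=-1.0000; B=V−Δ·S=288.8333
Node (3,2) S=173.2707: V=(p*·105.7537+(1−p*)·214.9142)/1.2=115.5626; Δ=(105.7537−214.9142)/(240.8463−131.6858)=-1.0000; B=V−Δ·S=288.8333
Node (3,3) S=316.9030: V=(p*·93.8952+(1−p*)·105.7537)/1.2=81.2263; Δ=(93.8952−105.7537)/(440.4952−240.8463)=-0.0594; B=V−Δ·S=100.0493
Node (2,0) S=68.1568: V=(p*·194.0954+(1−p*)·237.0342)/1.2=172.5376; Δ=(194.0954−237.0342)/(94.7380−51.7992)=-1.0000; B=V−Δ·S=240.6944
Node (2,1) S=124.6552: V=(p*·115.5626+(1−p*)·194.0954)/1.2=116.0392; Δ=(115.5626−194.0954)/(173.2707−94.7380)=-1.0000; B=V−Δ·S=240.6944
Node (2,2) S=227.9878: V=(p*·81.2263+(1−p*)·115.5626)/1.2=76.3181; Δ=(81.2263−115.5626)/(316.9030−173.2707)=-0.2391; B=V−Δ·S=130.8201
Node (1,0) S=89.6800: V=(p*·116.0392+(1−p*)·172.5376)/1.2=110.8987; Δ=(116.0392−172.5376)/(124.6552−68.1568)=-1.0000; B=V−Δ·S=200.5787
Node (1,1) S=164.0200: V=(p*·76.3181+(1−p*)·116.0392)/1.2=73.5812; Δ=(76.3181−116.0392)/(227.9878−124.6552)=-0.3844; B=V−Δ·S=136.6307
Node (0,0) S=118.0000: V=(p*·73.5812+(1−p*)·110.8987)/1.2=70.6964; Δ=(73.5812−110.8987)/(164.0200−89.6800)=-0.5020; B=V−Δ·S=129.9305
The time-0 hedge costs 70.6964, which is the no-arbitrage price.

(0,0): Delta=-0.5020 Bond=129.9305
(1,0): Delta=-1.0000 Bond=200.5787
(1,1): Delta=-0.3844 Bond=136.6307
(2,0): Delta=-1.0000 Bond=240.6944
(2,1): Delta=-1.0000 Bond=240.6944
(2,2): Delta=-0.2391 Bond=130.8201
(3,0): Delta=-1.0000 Bond=288.8333
(3,1): Delta=-1.0000 Bond=288.8333
(3,2): Delta=-1.0000 Bond=288.8333
(3,3): Delta=-0.0594 Bond=100.0493
V0=70.6964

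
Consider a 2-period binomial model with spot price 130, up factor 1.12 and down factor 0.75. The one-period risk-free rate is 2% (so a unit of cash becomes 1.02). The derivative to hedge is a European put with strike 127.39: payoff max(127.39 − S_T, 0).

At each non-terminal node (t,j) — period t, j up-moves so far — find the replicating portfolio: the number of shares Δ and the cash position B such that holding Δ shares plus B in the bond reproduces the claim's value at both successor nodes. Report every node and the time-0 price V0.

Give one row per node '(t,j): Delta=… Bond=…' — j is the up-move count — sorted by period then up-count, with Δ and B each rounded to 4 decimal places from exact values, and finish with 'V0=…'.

(0,0): Delta=-0.4693 Bond=71.7126
(1,0): Delta=-1.0000 Bond=124.8922
(1,1): Delta=-0.3377 Bond=53.9820
V0=10.7063

Since d<R<u, set p* = (R−d)/(u−d) = 0.7297; price each node as the discounted p*-expectation of its children.
Payoff layer (t=2): V(2,0)=54.2650, V(2,1)=18.1900, V(2,2)=0.0000
Node (1,0) S=97.5000: V=(p*·18.1900+(1−p*)·54.2650)/1.02=27.3922; Δ=(18.1900−54.2650)/(109.2000−73.1250)=-1.0000; B=V−Δ·S=124.8922
Node (1,1) S=145.6000: V=(p*·0.0000+(1−p*)·18.1900)/1.02=4.8198; Δ=(0.0000−18.1900)/(163.0720−109.2000)=-0.3377; B=V−Δ·S=53.9820
Node (0,0) S=130.0000: V=(p*·4.8198+(1−p*)·27.3922)/1.02=10.7063; Δ=(4.8198−27.3922)/(145.6000−97.5000)=-0.4693; B=V−Δ·S=71.7126
The time-0 hedge costs 10.7063, which is the no-arbitrage price.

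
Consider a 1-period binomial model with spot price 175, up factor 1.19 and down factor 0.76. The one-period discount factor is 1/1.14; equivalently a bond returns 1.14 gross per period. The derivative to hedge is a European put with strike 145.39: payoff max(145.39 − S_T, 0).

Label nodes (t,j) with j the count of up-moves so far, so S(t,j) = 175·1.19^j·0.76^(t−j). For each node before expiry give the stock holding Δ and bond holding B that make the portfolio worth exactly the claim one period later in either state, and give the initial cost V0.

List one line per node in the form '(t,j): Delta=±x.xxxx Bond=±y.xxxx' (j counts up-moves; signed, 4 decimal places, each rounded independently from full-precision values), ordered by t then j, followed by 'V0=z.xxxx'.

(0,0): Delta=-0.1647 Bond=30.0777
V0=1.2638

The replicating-portfolio and risk-neutral prices coincide; use p* = (1.14−0.76)/(1.19−0.76) = 0.8837 for the latter.
At expiry t=1: V(1,0)=12.3900, V(1,1)=0.0000
(0,0): S=175.0000. Δ = (V_up−V_dn)/(S_up−S_dn) = (0.0000−12.3900)/(208.2500−133.0000) = -0.1647. V = [p*·0.0000 + (1−p*)·12.3900]/1.14 = 1.2638. B = V − Δ·S = 30.0777.
Check: Δ(0,0)·S0 + B(0,0) = 1.2638 = V0.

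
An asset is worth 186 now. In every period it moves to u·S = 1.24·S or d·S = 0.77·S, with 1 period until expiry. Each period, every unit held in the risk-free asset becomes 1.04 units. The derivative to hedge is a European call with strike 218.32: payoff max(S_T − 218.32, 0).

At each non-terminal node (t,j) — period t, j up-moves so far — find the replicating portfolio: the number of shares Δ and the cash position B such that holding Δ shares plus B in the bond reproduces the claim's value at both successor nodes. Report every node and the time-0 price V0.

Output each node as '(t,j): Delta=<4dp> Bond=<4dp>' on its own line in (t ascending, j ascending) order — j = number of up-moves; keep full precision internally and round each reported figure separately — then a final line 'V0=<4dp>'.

The replicating-portfolio and risk-neutral prices coincide; use p* = (1.04−0.77)/(1.24−0.77) = 0.5745 for the latter.
Payoff layer (t=1): V(1,0)=0.0000, V(1,1)=12.3200
Node (0,0) S=186.0000: V=(p*·12.3200+(1−p*)·0.0000)/1.04=6.8052; Δ=(12.3200−0.0000)/(230.6400−143.2200)=0.1409; B=V−Δ·S=-19.4075
Check: Δ(0,0)·S0 + B(0,0) = 6.8052 = V0.

(0,0): Delta=0.1409 Bond=-19.4075
V0=6.8052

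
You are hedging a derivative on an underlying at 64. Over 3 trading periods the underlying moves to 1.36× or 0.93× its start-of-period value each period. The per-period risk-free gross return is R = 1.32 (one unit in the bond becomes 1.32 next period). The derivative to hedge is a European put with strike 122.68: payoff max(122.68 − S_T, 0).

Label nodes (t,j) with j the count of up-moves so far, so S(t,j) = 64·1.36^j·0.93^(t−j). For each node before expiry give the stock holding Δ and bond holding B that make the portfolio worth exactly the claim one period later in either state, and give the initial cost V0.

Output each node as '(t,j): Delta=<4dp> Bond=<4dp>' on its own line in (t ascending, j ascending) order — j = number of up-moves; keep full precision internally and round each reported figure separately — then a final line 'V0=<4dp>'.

Risk-neutral probability p* = (R−d)/(u−d) = (1.32−0.93)/(1.36−0.93) = 0.9070.
Payoff layer (t=3): V(3,0)=71.2012, V(3,1)=47.3991, V(3,2)=12.5918, V(3,3)=0.0000
(2,0): S=55.3536. Δ = (V_up−V_dn)/(S_up−S_dn) = (47.3991−71.2012)/(75.2809−51.4788) = -1.0000. V = [p*·47.3991 + (1−p*)·71.2012]/1.32 = 37.5858. B = V − Δ·S = 92.9394.
(2,1): S=80.9472. Δ = (V_up−V_dn)/(S_up−S_dn) = (12.5918−47.3991)/(110.0882−75.2809) = -1.0000. V = [p*·12.5918 + (1−p*)·47.3991]/1.32 = 11.9922. B = V − Δ·S = 92.9394.
(2,2): S=118.3744. Δ = (V_up−V_dn)/(S_up−S_dn) = (0.0000−12.5918)/(160.9892−110.0882) = -0.2474. V = [p*·0.0000 + (1−p*)·12.5918]/1.32 = 0.8874. B = V − Δ·S = 30.1706.
(1,0): S=59.5200. Δ = (V_up−V_dn)/(S_up−S_dn) = (11.9922−37.5858)/(80.9472−55.3536) = -1.0000. V = [p*·11.9922 + (1−p*)·37.5858]/1.32 = 10.8886. B = V − Δ·S = 70.4086.
(1,1): S=87.0400. Δ = (V_up−V_dn)/(S_up−S_dn) = (0.8874−11.9922)/(118.3744−80.9472) = -0.2967. V = [p*·0.8874 + (1−p*)·11.9922]/1.32 = 1.4548. B = V − Δ·S = 27.2800.
(0,0): S=64.0000. Δ = (V_up−V_dn)/(S_up−S_dn) = (1.4548−10.8886)/(87.0400−59.5200) = -0.3428. V = [p*·1.4548 + (1−p*)·10.8886]/1.32 = 1.7670. B = V − Δ·S = 23.7060.
Root portfolio cost Δ·64+B reproduces V0=1.7670.

(0,0): Delta=-0.3428 Bond=23.7060
(1,0): Delta=-1.0000 Bond=70.4086
(1,1): Delta=-0.2967 Bond=27.2800
(2,0): Delta=-1.0000 Bond=92.9394
(2,1): Delta=-1.0000 Bond=92.9394
(2,2): Delta=-0.2474 Bond=30.1706
V0=1.7670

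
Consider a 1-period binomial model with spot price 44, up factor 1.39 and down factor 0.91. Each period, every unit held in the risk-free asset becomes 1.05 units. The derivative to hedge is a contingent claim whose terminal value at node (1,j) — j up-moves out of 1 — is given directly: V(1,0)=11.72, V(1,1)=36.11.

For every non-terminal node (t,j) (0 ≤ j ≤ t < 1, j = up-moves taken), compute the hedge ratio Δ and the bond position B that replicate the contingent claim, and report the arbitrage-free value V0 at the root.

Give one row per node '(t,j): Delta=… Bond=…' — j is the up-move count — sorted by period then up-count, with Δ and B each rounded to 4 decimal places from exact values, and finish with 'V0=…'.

(0,0): Delta=1.1548 Bond=-32.8756
V0=17.9369

The replicating-portfolio and risk-neutral prices coincide; use p* = (1.05−0.91)/(1.39−0.91) = 0.2917 for the latter.
At expiry t=1: V(1,0)=11.7200, V(1,1)=36.1100
Node (0,0) S=44.0000: V=(p*·36.1100+(1−p*)·11.7200)/1.05=17.9369; Δ=(36.1100−11.7200)/(61.1600−40.0400)=1.1548; B=V−Δ·S=-32.8756
Each (Δ,B) replicates both successor values, so the strategy is self-financing and V0 is arbitrage-free.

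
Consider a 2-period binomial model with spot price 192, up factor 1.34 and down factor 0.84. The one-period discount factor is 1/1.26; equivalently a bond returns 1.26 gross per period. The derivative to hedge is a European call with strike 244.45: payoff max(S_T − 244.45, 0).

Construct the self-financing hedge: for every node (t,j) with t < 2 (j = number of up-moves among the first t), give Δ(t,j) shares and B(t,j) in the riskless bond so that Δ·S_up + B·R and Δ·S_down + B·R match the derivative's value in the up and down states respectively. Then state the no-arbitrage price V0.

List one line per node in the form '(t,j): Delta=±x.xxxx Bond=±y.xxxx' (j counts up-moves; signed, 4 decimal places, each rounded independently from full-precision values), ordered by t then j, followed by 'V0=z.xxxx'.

(0,0): Delta=0.6966 Bond=-89.1602
(1,0): Delta=0.0000 Bond=0.0000
(1,1): Delta=0.7797 Bond=-133.7403
V0=44.5801

Risk-neutral probability p* = (R−d)/(u−d) = (1.26−0.84)/(1.34−0.84) = 0.8400.
Terminal payoffs: V(2,0)=0.0000, V(2,1)=0.0000, V(2,2)=100.3052
Node (1,0) S=161.2800: V=(p*·0.0000+(1−p*)·0.0000)/1.26=0.0000; Δ=(0.0000−0.0000)/(216.1152−135.4752)=0.0000; B=V−Δ·S=0.0000
Node (1,1) S=257.2800: V=(p*·100.3052+(1−p*)·0.0000)/1.26=66.8701; Δ=(100.3052−0.0000)/(344.7552−216.1152)=0.7797; B=V−Δ·S=-133.7403
Node (0,0) S=192.0000: V=(p*·66.8701+(1−p*)·0.0000)/1.26=44.5801; Δ=(66.8701−0.0000)/(257.2800−161.2800)=0.6966; B=V−Δ·S=-89.1602
Check: Δ(0,0)·S0 + B(0,0) = 44.5801 = V0.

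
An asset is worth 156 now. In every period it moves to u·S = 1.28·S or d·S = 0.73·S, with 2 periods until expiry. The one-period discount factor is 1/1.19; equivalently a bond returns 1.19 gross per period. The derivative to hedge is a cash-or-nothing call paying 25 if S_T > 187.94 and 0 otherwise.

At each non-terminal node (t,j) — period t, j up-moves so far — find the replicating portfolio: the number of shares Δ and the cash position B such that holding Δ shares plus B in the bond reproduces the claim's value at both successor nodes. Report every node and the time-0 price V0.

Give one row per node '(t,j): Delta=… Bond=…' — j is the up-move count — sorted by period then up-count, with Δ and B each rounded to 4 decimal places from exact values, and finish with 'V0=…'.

The replicating-portfolio and risk-neutral prices coincide; use p* = (1.19−0.73)/(1.28−0.73) = 0.8364 for the latter.
At expiry t=2: V(2,0)=0.0000, V(2,1)=0.0000, V(2,2)=25.0000
(1,0): S=113.8800. Δ = (V_up−V_dn)/(S_up−S_dn) = (0.0000−0.0000)/(145.7664−83.1324) = 0.0000. V = [p*·0.0000 + (1−p*)·0.0000]/1.19 = 0.0000. B = V − Δ·S = 0.0000.
(1,1): S=199.6800. Δ = (V_up−V_dn)/(S_up−S_dn) = (25.0000−0.0000)/(255.5904−145.7664) = 0.2276. V = [p*·25.0000 + (1−p*)·0.0000]/1.19 = 17.5707. B = V − Δ·S = -27.8839.
(0,0): S=156.0000. Δ = (V_up−V_dn)/(S_up−S_dn) = (17.5707−0.0000)/(199.6800−113.8800) = 0.2048. V = [p*·17.5707 + (1−p*)·0.0000]/1.19 = 12.3491. B = V − Δ·S = -19.5975.
The time-0 hedge costs 12.3491, which is the no-arbitrage price.

(0,0): Delta=0.2048 Bond=-19.5975
(1,0): Delta=0.0000 Bond=0.0000
(1,1): Delta=0.2276 Bond=-27.8839
V0=12.3491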